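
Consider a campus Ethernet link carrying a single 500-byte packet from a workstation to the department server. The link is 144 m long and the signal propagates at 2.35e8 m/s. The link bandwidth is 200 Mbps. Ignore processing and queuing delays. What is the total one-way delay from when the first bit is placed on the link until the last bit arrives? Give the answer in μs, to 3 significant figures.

L = 500 × 8 = 4000 bits.
Transmission delay = L/R = 4000 / 200000000 = 20 μs.
Propagation delay = d/s = 144 m / 235000000 m/s = 0.612766 μs.
Total = 20.6 μs.

20.6 μs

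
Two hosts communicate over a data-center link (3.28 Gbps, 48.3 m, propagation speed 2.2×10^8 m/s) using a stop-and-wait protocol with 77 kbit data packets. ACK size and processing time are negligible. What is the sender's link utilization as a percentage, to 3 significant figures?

t_tx = L/R = 77000/3280000000 = 2.34756e-05 s.
t_prop = 48.3/2.2e+08 = 2.19545e-07 s; RTT = 4.39091e-07 s.
Cycle = t_tx + RTT = 2.39147e-05 s.
Utilization = t_tx / cycle = 2.34756e-05/2.39147e-05 = 98.2 %.

98.2 %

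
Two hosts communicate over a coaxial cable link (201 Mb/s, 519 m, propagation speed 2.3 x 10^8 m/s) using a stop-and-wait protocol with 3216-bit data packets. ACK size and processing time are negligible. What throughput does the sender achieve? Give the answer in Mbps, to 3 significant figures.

t_tx = L/R = 3216/201000000 = 1.6e-05 s.
t_prop = 519/2.3e+08 = 2.25652e-06 s; RTT = 4.51304e-06 s.
Cycle = t_tx + RTT = 2.0513e-05 s.
Throughput = L / cycle = 3216 / 2.0513e-05 = 157 Mbps.

157 Mbps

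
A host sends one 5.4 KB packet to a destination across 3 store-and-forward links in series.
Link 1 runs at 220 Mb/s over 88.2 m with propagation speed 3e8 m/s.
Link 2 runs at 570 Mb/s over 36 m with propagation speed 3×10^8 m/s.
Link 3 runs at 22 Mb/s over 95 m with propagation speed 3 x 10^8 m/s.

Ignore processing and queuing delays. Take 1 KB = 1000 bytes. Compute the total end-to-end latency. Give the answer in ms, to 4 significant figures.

L = 43200 bits.
Transmission delays (L/R per hop): 0.196364, 0.0757895, 1.96364 ms; sum = 2.23579 ms.
Propagation delays (d/s per hop): 0.000294, 0.00012, 0.000316667 ms; sum = 0.000730667 ms.
End-to-end = 2.237 ms.

2.237 ms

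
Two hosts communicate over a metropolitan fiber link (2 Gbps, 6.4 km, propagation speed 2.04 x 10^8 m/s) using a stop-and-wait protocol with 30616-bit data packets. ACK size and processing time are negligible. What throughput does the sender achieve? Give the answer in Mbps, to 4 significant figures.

392.2 Mbps

t_tx = L/R = 30616/2000000000 = 1.5308e-05 s.
t_prop = 6400/204000000 = 3.13725e-05 s; RTT = 6.27451e-05 s.
Cycle = t_tx + RTT = 7.80531e-05 s.
Throughput = L / cycle = 30616 / 7.80531e-05 = 392.2 Mbps.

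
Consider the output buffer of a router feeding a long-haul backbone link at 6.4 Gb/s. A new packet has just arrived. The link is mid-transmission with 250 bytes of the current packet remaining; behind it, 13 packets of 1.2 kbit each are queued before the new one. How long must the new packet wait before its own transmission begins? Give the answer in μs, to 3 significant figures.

2.75 μs

Each queued packet: L/R = 1200/6400000000 = 0.1875 μs.
13 queued → 2.4375 μs.
Plus remaining 2000 bits of current packet: 0.3125 μs.
Queuing delay = 2.75 μs.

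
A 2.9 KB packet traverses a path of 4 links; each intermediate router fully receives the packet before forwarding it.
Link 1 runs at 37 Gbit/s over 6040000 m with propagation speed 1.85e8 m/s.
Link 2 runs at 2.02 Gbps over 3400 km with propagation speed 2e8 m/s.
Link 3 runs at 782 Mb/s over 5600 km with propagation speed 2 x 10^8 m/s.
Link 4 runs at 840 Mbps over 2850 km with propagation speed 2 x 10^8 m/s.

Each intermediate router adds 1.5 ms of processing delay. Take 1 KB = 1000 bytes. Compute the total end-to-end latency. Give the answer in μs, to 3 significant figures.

96500 μs

L = 23200 bits.
Transmission delays (L/R per hop): 0.627027, 11.4851, 29.6675, 27.619 μs; sum = 69.3987 μs.
Propagation delays (d/s per hop): 32648.6, 17000, 28000, 14250 μs; sum = 91898.6 μs.
Processing at 3 router(s): 3 × 1.5 ms = 4500 μs.
End-to-end = 96500 μs.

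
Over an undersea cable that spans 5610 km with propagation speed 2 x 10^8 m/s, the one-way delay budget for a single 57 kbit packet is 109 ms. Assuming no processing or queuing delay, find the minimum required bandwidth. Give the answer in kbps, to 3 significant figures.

704 kbps

Propagation delay = 5610000 / 200000000 = 28.05 ms.
Transmission budget = 109 − 28.05 = 80.95 ms.
R ≥ L / t_tx = 57000 bits / 0.08095 s = 704 kbps.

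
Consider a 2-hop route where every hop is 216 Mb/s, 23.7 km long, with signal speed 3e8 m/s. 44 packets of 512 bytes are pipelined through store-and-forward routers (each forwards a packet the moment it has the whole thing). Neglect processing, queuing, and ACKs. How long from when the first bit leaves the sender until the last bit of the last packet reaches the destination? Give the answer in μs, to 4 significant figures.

1011 μs

Per-hop transmission t_tx = L/R = 4096/216000000 = 18.963 μs.
Per-hop propagation t_prop = 23700/300000000 = 79 μs.
Pipeline fill: first packet needs 2·t_tx to clear all hops; remaining 43 packets each add one t_tx.
Total = (2+44-1)·t_tx + 2·t_prop = 45·18.963 + 2·79 = 1011 μs.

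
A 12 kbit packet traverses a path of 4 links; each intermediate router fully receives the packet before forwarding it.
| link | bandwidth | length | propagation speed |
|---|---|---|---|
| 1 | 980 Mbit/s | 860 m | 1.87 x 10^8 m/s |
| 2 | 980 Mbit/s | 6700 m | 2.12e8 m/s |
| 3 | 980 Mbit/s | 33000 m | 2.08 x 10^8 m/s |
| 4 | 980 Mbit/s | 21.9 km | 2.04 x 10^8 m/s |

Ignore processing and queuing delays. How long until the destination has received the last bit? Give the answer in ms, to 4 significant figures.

0.3512 ms

L = 12000 bits.
Transmission delay per hop = L/R = 12000/980000000 = 0.0122449 ms; 4 hops → 0.0489796 ms.
Propagation delays (d/s per hop): 0.00459893, 0.0316038, 0.158654, 0.107353 ms; sum = 0.302209 ms.
End-to-end = 0.3512 ms.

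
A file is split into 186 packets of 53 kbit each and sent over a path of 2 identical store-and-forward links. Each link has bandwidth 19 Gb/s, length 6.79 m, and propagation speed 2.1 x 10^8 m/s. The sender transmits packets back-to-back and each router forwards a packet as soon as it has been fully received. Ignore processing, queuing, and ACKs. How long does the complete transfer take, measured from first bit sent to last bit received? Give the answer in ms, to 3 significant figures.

0.522 ms

Per-hop transmission t_tx = L/R = 53000/19000000000 = 0.00278947 ms.
Per-hop propagation t_prop = 6.79/210000000 = 3.23333e-05 ms.
Pipeline fill: first packet needs 2·t_tx to clear all hops; remaining 185 packets each add one t_tx.
Total = (2+186-1)·t_tx + 2·t_prop = 187·0.00278947 + 2·3.23333e-05 = 0.522 ms.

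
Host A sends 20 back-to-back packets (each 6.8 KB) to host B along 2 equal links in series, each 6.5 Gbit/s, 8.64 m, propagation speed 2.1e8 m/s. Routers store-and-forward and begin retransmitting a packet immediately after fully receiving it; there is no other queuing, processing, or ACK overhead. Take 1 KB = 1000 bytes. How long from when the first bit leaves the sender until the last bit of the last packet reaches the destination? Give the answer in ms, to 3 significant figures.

Per-hop transmission t_tx = L/R = 54400/6500000000 = 0.00836923 ms.
Per-hop propagation t_prop = 8.64/210000000 = 4.11429e-05 ms.
Pipeline fill: first packet needs 2·t_tx to clear all hops; remaining 19 packets each add one t_tx.
Total = (2+20-1)·t_tx + 2·t_prop = 21·0.00836923 + 2·4.11429e-05 = 0.176 ms.

0.176 ms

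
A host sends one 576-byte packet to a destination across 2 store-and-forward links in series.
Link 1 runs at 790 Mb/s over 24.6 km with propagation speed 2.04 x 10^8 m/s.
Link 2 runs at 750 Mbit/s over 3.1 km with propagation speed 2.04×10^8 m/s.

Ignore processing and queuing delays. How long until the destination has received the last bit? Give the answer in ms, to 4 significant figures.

L = 576 × 8 = 4608 bits.
Transmission delays (L/R per hop): 0.00583291, 0.006144 ms; sum = 0.0119769 ms.
Propagation delays (d/s per hop): 0.120588, 0.0151961 ms; sum = 0.135784 ms.
End-to-end = 0.1478 ms.

0.1478 ms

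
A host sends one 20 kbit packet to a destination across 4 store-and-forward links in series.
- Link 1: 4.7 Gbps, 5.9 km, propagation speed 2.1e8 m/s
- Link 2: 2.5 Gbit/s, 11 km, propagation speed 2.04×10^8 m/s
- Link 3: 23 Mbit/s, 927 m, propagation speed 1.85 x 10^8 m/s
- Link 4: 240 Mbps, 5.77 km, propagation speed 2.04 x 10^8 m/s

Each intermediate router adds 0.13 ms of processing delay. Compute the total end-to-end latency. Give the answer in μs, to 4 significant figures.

L = 20000 bits.
Transmission delays (L/R per hop): 4.25532, 8, 869.565, 83.3333 μs; sum = 965.154 μs.
Propagation delays (d/s per hop): 28.0952, 53.9216, 5.01081, 28.2843 μs; sum = 115.312 μs.
Processing at 3 router(s): 3 × 0.13 ms = 390 μs.
End-to-end = 1470 μs.

1470 μs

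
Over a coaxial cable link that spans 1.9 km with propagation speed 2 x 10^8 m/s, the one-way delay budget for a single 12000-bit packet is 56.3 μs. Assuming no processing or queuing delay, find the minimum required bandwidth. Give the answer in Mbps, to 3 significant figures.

256 Mbps

Propagation delay = 1900 / 200000000 = 9.5 μs.
Transmission budget = 56.3 − 9.5 = 46.8 μs.
R ≥ L / t_tx = 12000 bits / 4.68e-05 s = 256 Mbps.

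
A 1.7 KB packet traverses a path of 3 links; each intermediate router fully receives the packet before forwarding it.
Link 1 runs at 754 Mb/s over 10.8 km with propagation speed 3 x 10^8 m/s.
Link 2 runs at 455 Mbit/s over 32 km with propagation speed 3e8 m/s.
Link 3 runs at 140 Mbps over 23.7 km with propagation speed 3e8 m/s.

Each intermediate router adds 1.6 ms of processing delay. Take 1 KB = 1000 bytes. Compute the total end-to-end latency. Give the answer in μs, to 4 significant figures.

L = 13600 bits.
Transmission delays (L/R per hop): 18.0371, 29.8901, 97.1429 μs; sum = 145.07 μs.
Propagation delays (d/s per hop): 36, 106.667, 79 μs; sum = 221.667 μs.
Processing at 2 router(s): 2 × 1.6 ms = 3200 μs.
End-to-end = 3567 μs.

3567 μs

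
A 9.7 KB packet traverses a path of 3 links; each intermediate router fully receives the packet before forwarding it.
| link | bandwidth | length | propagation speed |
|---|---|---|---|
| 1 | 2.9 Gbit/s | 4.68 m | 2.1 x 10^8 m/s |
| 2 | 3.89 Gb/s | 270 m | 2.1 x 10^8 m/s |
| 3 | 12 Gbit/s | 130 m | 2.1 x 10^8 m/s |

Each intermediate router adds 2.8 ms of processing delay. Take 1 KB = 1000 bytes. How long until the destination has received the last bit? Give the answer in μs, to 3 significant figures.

5660 μs

L = 77600 bits.
Transmission delays (L/R per hop): 26.7586, 19.9486, 6.46667 μs; sum = 53.1739 μs.
Propagation delays (d/s per hop): 0.0222857, 1.28571, 0.619048 μs; sum = 1.92705 μs.
Processing at 2 router(s): 2 × 2.8 ms = 5600 μs.
End-to-end = 5660 μs.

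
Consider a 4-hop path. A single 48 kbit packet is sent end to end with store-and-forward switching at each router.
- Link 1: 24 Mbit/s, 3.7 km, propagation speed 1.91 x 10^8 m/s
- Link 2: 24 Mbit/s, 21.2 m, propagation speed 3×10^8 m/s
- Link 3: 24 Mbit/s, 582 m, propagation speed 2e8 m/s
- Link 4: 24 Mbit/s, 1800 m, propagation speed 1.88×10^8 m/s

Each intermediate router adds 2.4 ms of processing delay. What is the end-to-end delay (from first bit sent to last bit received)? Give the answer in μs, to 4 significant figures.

15230 μs

L = 48000 bits.
Transmission delay per hop = L/R = 48000/24000000 = 2000 μs; 4 hops → 8000 μs.
Propagation delays (d/s per hop): 19.3717, 0.0706667, 2.91, 9.57447 μs; sum = 31.9269 μs.
Processing at 3 router(s): 3 × 2.4 ms = 7200 μs.
End-to-end = 15230 μs.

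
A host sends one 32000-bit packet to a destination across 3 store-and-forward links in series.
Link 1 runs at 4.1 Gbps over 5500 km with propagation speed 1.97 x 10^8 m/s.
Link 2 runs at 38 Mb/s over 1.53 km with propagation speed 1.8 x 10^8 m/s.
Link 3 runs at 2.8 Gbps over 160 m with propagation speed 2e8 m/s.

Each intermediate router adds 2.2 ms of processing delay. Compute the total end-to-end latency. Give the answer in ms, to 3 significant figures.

Transmission delays (L/R per hop): 0.00780488, 0.842105, 0.0114286 ms; sum = 0.861339 ms.
Propagation delays (d/s per hop): 27.9188, 0.0085, 0.0008 ms; sum = 27.9281 ms.
Processing at 2 router(s): 2 × 2.2 ms = 4.4 ms.
End-to-end = 33.2 ms.

33.2 ms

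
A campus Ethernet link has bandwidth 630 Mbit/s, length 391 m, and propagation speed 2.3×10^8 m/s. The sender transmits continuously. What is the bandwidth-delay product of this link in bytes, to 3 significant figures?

Propagation delay = 391 / 2.3e+08 = 1.7e-06 s.
BDP = R × t_prop = 630000000 × 1.7e-06 = 1071 bits.
In bytes: 1071/8 = 134 bytes.

134 bytes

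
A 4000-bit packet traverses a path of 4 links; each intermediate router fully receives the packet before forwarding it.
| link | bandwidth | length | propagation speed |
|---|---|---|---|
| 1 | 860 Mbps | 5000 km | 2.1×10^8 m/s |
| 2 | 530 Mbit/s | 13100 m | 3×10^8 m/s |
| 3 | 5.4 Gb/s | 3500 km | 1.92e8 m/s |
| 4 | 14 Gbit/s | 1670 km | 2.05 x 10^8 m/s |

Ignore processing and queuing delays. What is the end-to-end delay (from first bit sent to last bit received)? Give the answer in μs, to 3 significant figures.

Transmission delays (L/R per hop): 4.65116, 7.54717, 0.740741, 0.285714 μs; sum = 13.2248 μs.
Propagation delays (d/s per hop): 23809.5, 43.6667, 18229.2, 8146.34 μs; sum = 50228.7 μs.
End-to-end = 50200 μs.

50200 μs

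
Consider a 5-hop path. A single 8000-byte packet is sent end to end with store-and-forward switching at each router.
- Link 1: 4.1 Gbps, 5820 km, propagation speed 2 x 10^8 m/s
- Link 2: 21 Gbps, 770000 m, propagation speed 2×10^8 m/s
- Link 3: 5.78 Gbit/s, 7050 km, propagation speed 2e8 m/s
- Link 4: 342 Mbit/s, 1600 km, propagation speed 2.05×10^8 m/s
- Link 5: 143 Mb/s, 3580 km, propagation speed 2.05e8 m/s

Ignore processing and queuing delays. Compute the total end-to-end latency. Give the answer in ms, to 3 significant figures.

94.1 ms

L = 8000 × 8 = 64000 bits.
Transmission delays (L/R per hop): 0.0156098, 0.00304762, 0.0110727, 0.187135, 0.447552 ms; sum = 0.664417 ms.
Propagation delays (d/s per hop): 29.1, 3.85, 35.25, 7.80488, 17.4634 ms; sum = 93.4683 ms.
End-to-end = 94.1 ms.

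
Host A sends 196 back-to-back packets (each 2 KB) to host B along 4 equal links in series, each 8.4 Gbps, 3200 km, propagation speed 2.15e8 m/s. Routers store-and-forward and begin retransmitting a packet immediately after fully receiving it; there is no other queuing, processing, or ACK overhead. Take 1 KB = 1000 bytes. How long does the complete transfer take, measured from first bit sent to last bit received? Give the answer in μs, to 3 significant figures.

Per-hop transmission t_tx = L/R = 16000/8400000000 = 1.90476 μs.
Per-hop propagation t_prop = 3200000/215000000 = 14883.7 μs.
Pipeline fill: first packet needs 4·t_tx to clear all hops; remaining 195 packets each add one t_tx.
Total = (4+196-1)·t_tx + 4·t_prop = 199·1.90476 + 4·14883.7 = 59900 μs.

59900 μs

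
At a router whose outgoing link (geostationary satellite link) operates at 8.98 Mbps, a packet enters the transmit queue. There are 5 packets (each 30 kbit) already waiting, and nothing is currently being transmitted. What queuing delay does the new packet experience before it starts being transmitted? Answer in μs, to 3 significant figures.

16700 μs

Each queued packet: L/R = 30000/8980000 = 3340.76 μs.
5 queued → 16703.8 μs.
Queuing delay = 16700 μs.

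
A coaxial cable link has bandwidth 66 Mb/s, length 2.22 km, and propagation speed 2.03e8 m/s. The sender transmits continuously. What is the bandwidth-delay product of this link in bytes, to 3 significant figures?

90.2 bytes

Propagation delay = 2220 / 2.03e+08 = 1.0936e-05 s.
BDP = R × t_prop = 66000000 × 1.0936e-05 = 721.773 bits.
In bytes: 721.773/8 = 90.2 bytes.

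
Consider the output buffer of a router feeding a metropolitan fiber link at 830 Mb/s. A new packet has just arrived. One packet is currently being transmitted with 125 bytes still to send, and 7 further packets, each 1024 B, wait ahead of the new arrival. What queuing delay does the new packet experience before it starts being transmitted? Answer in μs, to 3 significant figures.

Each queued packet: L/R = 8192/830000000 = 9.86988 μs.
7 queued → 69.0892 μs.
Plus remaining 1000 bits of current packet: 1.20482 μs.
Queuing delay = 70.3 μs.

70.3 μs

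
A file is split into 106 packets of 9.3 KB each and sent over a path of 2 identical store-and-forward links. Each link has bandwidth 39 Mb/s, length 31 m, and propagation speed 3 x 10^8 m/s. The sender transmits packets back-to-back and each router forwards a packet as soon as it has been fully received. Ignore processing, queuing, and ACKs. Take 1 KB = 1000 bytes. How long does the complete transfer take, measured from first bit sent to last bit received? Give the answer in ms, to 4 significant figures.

204.1 ms

Per-hop transmission t_tx = L/R = 74400/39000000 = 1.90769 ms.
Per-hop propagation t_prop = 31/300000000 = 0.000103333 ms.
Pipeline fill: first packet needs 2·t_tx to clear all hops; remaining 105 packets each add one t_tx.
Total = (2+106-1)·t_tx + 2·t_prop = 107·1.90769 + 2·0.000103333 = 204.1 ms.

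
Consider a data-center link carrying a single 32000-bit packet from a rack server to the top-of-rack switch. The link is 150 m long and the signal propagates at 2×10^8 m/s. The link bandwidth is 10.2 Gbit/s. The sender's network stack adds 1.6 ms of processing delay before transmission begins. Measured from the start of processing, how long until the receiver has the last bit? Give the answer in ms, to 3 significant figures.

1.60 ms

Transmission delay = L/R = 32000 / 10200000000 = 0.00313725 ms.
Propagation delay = d/s = 150 m / 200000000 m/s = 0.00075 ms.
Plus processing delay 1.6 ms = 1.6 ms.
Total = 1.60 ms.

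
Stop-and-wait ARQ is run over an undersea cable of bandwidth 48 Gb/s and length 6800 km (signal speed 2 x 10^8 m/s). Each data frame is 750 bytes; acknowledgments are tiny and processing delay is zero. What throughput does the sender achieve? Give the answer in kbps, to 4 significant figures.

t_tx = L/R = 6000/48000000000 = 1.25e-07 s.
t_prop = 6800000/200000000 = 0.034 s; RTT = 0.068 s.
Cycle = t_tx + RTT = 0.0680001 s.
Throughput = L / cycle = 6000 / 0.0680001 = 88.24 kbps.

88.24 kbps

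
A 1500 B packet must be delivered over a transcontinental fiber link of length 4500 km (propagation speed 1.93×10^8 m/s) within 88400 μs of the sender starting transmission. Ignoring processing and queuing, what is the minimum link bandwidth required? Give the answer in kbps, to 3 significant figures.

L = 12000 bits.
Propagation delay = 4500000 / 193000000 = 23316.1 μs.
Transmission budget = 88400 − 23316.1 = 65083.9 μs.
R ≥ L / t_tx = 12000 bits / 0.0650839 s = 184 kbps.

184 kbps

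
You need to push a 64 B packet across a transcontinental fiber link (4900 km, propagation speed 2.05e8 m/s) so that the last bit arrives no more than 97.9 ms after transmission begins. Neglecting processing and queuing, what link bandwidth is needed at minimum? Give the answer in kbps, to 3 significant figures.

L = 512 bits.
Propagation delay = 4900000 / 2.05e+08 = 23.9024 ms.
Transmission budget = 97.9 − 23.9024 = 73.9976 ms.
R ≥ L / t_tx = 512 bits / 0.0739976 s = 6.92 kbps.

6.92 kbps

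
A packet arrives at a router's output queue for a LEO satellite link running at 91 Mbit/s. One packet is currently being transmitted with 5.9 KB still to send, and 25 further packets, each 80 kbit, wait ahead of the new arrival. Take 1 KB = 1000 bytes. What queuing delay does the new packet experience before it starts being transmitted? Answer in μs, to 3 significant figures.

22500 μs

Each queued packet: L/R = 80000/91000000 = 879.121 μs.
25 queued → 21978 μs.
Plus remaining 47200 bits of current packet: 518.681 μs.
Queuing delay = 22500 μs.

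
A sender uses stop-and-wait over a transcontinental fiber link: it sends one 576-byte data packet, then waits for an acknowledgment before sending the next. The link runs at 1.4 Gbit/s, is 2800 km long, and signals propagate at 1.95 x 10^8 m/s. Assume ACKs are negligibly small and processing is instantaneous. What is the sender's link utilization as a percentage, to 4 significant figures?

t_tx = L/R = 4608/1400000000 = 3.29143e-06 s.
t_prop = 2800000/195000000 = 0.014359 s; RTT = 0.0287179 s.
Cycle = t_tx + RTT = 0.0287212 s.
Utilization = t_tx / cycle = 3.29143e-06/0.0287212 = 0.01146 %.

0.01146 %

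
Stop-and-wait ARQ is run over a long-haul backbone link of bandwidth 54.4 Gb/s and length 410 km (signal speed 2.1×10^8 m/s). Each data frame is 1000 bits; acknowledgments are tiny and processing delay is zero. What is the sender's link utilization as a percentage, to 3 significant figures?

0.000471 %

t_tx = L/R = 1000/54400000000 = 1.83824e-08 s.
t_prop = 410000/210000000 = 0.00195238 s; RTT = 0.00390476 s.
Cycle = t_tx + RTT = 0.00390478 s.
Utilization = t_tx / cycle = 1.83824e-08/0.00390478 = 0.000471 %.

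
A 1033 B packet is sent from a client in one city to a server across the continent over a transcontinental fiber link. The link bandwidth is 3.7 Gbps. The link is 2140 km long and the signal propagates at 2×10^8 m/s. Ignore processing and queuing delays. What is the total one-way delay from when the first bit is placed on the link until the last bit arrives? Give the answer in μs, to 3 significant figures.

L = 1033 × 8 = 8264 bits.
Transmission delay = L/R = 8264 / 3700000000 = 2.23351 μs.
Propagation delay = d/s = 2140000 m / 200000000 m/s = 10700 μs.
Total = 10700 μs.

10700 μs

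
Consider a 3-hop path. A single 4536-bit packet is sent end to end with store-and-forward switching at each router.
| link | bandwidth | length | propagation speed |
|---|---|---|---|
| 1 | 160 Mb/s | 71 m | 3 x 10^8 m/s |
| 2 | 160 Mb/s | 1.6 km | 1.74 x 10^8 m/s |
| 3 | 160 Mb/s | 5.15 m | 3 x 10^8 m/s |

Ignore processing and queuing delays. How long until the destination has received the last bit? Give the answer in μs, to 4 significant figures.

Transmission delay per hop = L/R = 4536/160000000 = 28.35 μs; 3 hops → 85.05 μs.
Propagation delays (d/s per hop): 0.236667, 9.1954, 0.0171667 μs; sum = 9.44924 μs.
End-to-end = 94.50 μs.

94.50 μs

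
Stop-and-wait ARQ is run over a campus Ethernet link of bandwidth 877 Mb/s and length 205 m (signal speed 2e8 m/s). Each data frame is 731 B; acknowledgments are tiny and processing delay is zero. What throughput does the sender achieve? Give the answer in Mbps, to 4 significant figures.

670.8 Mbps

t_tx = L/R = 5848/877000000 = 6.66819e-06 s.
t_prop = 205/200000000 = 1.025e-06 s; RTT = 2.05e-06 s.
Cycle = t_tx + RTT = 8.71819e-06 s.
Throughput = L / cycle = 5848 / 8.71819e-06 = 670.8 Mbps.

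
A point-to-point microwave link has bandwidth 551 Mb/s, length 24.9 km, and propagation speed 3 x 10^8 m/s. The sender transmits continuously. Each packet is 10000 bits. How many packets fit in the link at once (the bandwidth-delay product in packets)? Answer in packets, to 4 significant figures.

4.573 packets

Propagation delay = 24900 / 300000000 = 8.3e-05 s.
BDP = R × t_prop = 551000000 × 8.3e-05 = 45733 bits.
In packets of 10000 bits: 4.573 packets.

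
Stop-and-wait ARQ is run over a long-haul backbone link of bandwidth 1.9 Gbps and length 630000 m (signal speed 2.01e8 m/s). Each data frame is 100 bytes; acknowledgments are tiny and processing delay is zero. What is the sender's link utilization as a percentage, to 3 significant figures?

t_tx = L/R = 800/1900000000 = 4.21053e-07 s.
t_prop = 630000/2.01e+08 = 0.00313433 s; RTT = 0.00626866 s.
Cycle = t_tx + RTT = 0.00626908 s.
Utilization = t_tx / cycle = 4.21053e-07/0.00626908 = 0.00672 %.

0.00672 %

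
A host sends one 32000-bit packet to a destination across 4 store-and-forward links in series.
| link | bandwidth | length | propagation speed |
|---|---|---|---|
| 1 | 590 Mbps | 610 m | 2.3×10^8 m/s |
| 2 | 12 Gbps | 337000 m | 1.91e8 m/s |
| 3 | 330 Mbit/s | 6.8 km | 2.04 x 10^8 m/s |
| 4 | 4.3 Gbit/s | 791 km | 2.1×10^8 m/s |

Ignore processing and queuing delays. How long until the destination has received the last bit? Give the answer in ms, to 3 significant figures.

5.73 ms

Transmission delays (L/R per hop): 0.0542373, 0.00266667, 0.0969697, 0.00744186 ms; sum = 0.161316 ms.
Propagation delays (d/s per hop): 0.00265217, 1.7644, 0.0333333, 3.76667 ms; sum = 5.56705 ms.
End-to-end = 5.73 ms.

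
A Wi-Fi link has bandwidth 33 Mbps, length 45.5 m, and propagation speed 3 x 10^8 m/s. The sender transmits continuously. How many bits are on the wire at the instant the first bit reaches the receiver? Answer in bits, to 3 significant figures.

Propagation delay = 45.5 / 300000000 = 1.51667e-07 s.
BDP = R × t_prop = 33000000 × 1.51667e-07 = 5.005 bits.

5.01 bits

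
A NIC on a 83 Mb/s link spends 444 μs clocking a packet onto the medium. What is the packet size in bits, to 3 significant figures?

36900 bits

L = R × t_tx = 83000000 b/s × 0.000444 s = 36852 bits.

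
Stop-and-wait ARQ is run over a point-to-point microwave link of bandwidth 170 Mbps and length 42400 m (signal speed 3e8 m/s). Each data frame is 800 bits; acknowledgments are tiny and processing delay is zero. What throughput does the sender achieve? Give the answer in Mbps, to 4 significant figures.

2.784 Mbps

t_tx = L/R = 800/170000000 = 4.70588e-06 s.
t_prop = 42400/300000000 = 0.000141333 s; RTT = 0.000282667 s.
Cycle = t_tx + RTT = 0.000287373 s.
Throughput = L / cycle = 800 / 0.000287373 = 2.784 Mbps.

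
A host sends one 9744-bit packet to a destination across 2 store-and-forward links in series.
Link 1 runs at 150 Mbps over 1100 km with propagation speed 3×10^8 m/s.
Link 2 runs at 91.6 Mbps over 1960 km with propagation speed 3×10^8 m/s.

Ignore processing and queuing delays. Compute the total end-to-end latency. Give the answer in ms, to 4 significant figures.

10.37 ms

Transmission delays (L/R per hop): 0.06496, 0.106376 ms; sum = 0.171336 ms.
Propagation delays (d/s per hop): 3.66667, 6.53333 ms; sum = 10.2 ms.
End-to-end = 10.37 ms.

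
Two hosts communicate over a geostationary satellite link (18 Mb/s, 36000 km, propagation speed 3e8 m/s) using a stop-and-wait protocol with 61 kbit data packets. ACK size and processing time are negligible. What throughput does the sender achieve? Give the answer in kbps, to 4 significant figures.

t_tx = L/R = 61000/18000000 = 0.00338889 s.
t_prop = 36000000/300000000 = 0.12 s; RTT = 0.24 s.
Cycle = t_tx + RTT = 0.243389 s.
Throughput = L / cycle = 61000 / 0.243389 = 250.6 kbps.

250.6 kbps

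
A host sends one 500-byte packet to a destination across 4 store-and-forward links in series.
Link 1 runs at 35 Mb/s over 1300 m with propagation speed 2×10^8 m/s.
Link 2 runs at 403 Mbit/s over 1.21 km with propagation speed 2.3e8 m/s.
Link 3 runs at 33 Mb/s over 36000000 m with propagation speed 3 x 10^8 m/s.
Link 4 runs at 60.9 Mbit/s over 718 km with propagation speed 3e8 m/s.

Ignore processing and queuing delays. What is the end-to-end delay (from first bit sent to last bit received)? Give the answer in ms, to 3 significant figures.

123 ms

L = 500 × 8 = 4000 bits.
Transmission delays (L/R per hop): 0.114286, 0.00992556, 0.121212, 0.0656814 ms; sum = 0.311105 ms.
Propagation delays (d/s per hop): 0.0065, 0.00526087, 120, 2.39333 ms; sum = 122.405 ms.
End-to-end = 123 ms.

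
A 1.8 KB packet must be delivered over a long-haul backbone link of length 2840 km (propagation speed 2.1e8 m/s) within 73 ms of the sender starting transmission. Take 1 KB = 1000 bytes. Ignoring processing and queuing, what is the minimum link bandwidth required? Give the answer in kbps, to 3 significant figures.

L = 14400 bits.
Propagation delay = 2840000 / 210000000 = 13.5238 ms.
Transmission budget = 73 − 13.5238 = 59.4762 ms.
R ≥ L / t_tx = 14400 bits / 0.0594762 s = 242 kbps.

242 kbps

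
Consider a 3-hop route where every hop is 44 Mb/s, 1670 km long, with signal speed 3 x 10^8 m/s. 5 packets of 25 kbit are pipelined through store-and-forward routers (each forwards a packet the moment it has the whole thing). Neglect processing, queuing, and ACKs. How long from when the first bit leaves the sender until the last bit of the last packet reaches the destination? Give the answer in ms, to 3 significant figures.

20.7 ms

Per-hop transmission t_tx = L/R = 25000/44000000 = 0.568182 ms.
Per-hop propagation t_prop = 1670000/300000000 = 5.56667 ms.
Pipeline fill: first packet needs 3·t_tx to clear all hops; remaining 4 packets each add one t_tx.
Total = (3+5-1)·t_tx + 3·t_prop = 7·0.568182 + 3·5.56667 = 20.7 ms.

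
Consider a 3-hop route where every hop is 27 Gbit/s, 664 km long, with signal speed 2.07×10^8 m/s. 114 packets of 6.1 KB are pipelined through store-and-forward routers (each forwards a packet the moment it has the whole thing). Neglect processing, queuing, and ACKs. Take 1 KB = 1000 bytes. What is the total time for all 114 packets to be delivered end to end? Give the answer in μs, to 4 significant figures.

9833 μs

Per-hop transmission t_tx = L/R = 48800/27000000000 = 1.80741 μs.
Per-hop propagation t_prop = 664000/2.07e+08 = 3207.73 μs.
Pipeline fill: first packet needs 3·t_tx to clear all hops; remaining 113 packets each add one t_tx.
Total = (3+114-1)·t_tx + 3·t_prop = 116·1.80741 + 3·3207.73 = 9833 μs.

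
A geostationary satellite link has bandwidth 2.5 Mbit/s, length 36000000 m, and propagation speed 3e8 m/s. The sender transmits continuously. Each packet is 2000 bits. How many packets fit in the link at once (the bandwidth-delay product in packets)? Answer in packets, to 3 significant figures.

150 packets

Propagation delay = 36000000 / 300000000 = 0.12 s.
BDP = R × t_prop = 2500000 × 0.12 = 300000 bits.
In packets of 2000 bits: 150 packets.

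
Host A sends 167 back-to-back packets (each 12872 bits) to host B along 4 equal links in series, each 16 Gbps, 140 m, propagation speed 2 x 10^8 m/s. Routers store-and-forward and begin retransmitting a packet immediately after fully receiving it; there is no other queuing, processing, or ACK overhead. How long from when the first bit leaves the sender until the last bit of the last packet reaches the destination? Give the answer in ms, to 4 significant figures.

0.1396 ms

Per-hop transmission t_tx = L/R = 12872/16000000000 = 0.0008045 ms.
Per-hop propagation t_prop = 140/200000000 = 0.0007 ms.
Pipeline fill: first packet needs 4·t_tx to clear all hops; remaining 166 packets each add one t_tx.
Total = (4+167-1)·t_tx + 4·t_prop = 170·0.0008045 + 4·0.0007 = 0.1396 ms.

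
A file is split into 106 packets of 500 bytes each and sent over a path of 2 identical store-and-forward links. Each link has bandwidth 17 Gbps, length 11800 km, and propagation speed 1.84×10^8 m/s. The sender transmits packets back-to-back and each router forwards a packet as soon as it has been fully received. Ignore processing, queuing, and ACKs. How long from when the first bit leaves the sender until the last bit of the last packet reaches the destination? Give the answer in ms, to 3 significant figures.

128 ms

Per-hop transmission t_tx = L/R = 4000/17000000000 = 0.000235294 ms.
Per-hop propagation t_prop = 11800000/184000000 = 64.1304 ms.
Pipeline fill: first packet needs 2·t_tx to clear all hops; remaining 105 packets each add one t_tx.
Total = (2+106-1)·t_tx + 2·t_prop = 107·0.000235294 + 2·64.1304 = 128 ms.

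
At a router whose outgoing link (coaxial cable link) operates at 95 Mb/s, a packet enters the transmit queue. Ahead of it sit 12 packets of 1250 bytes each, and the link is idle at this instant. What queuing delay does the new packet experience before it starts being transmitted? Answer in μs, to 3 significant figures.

1260 μs

Each queued packet: L/R = 10000/95000000 = 105.263 μs.
12 queued → 1263.16 μs.
Queuing delay = 1260 μs.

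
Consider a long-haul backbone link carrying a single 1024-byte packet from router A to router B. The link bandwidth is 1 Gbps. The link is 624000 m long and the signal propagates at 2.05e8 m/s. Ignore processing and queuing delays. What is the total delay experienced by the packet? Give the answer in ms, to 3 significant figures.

3.05 ms

L = 1024 × 8 = 8192 bits.
Transmission delay = L/R = 8192 / 1000000000 = 0.008192 ms.
Propagation delay = d/s = 624000 m / 2.05e+08 m/s = 3.0439 ms.
Total = 3.05 ms.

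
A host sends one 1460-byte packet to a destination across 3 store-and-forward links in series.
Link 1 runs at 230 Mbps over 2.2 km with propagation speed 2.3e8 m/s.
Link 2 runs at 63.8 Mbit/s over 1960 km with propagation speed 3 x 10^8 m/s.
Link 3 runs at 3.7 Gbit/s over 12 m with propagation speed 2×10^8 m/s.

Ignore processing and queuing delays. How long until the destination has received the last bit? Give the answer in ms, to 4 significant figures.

L = 1460 × 8 = 11680 bits.
Transmission delays (L/R per hop): 0.0507826, 0.183072, 0.00315676 ms; sum = 0.237011 ms.
Propagation delays (d/s per hop): 0.00956522, 6.53333, 6e-05 ms; sum = 6.54296 ms.
End-to-end = 6.780 ms.

6.780 ms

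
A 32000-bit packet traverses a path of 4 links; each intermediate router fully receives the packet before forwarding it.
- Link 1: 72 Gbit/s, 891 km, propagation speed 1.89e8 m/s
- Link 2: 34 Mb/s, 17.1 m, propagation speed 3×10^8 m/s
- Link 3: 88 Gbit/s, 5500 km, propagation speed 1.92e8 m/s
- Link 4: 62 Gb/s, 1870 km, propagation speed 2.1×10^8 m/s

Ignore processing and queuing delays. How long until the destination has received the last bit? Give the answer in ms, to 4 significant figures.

43.21 ms

Transmission delays (L/R per hop): 0.000444444, 0.941176, 0.000363636, 0.000516129 ms; sum = 0.942501 ms.
Propagation delays (d/s per hop): 4.71429, 5.7e-05, 28.6458, 8.90476 ms; sum = 42.2649 ms.
End-to-end = 43.21 ms.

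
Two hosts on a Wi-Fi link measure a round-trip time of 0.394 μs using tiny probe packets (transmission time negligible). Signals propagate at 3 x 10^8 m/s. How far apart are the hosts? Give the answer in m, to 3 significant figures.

One-way propagation = RTT/2 = 0.197 μs.
d = s × t = 300000000 × 1.97e-07 = 59.1 m.

59.1 m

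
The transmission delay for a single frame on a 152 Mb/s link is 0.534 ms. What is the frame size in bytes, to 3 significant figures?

L = R × t_tx = 152000000 b/s × 0.000534 s = 81168 bits.
In bytes: 81168 / 8 = 10100 bytes.

10100 bytes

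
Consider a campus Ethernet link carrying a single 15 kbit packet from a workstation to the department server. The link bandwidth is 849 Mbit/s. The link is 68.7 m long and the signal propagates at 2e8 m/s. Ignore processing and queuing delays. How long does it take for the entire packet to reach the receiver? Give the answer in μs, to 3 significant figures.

L = 15000 bits.
Transmission delay = L/R = 15000 / 849000000 = 17.6678 μs.
Propagation delay = d/s = 68.7 m / 200000000 m/s = 0.3435 μs.
Total = 18.0 μs.

18.0 μs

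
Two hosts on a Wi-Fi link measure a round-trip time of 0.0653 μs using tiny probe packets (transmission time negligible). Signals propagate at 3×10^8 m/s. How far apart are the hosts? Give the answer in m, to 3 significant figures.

One-way propagation = RTT/2 = 0.03265 μs.
d = s × t = 300000000 × 3.265e-08 = 9.80 m.

9.80 m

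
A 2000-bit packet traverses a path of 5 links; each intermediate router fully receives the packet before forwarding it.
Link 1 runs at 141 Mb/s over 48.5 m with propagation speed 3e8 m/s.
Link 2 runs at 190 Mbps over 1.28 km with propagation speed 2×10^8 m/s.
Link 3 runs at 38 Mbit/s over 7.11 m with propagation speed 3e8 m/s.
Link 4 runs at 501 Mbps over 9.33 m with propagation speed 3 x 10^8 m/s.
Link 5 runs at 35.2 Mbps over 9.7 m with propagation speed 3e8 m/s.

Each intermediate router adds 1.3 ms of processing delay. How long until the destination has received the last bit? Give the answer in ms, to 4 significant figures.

5.345 ms

Transmission delays (L/R per hop): 0.0141844, 0.0105263, 0.0526316, 0.00399202, 0.0568182 ms; sum = 0.138152 ms.
Propagation delays (d/s per hop): 0.000161667, 0.0064, 2.37e-05, 3.11e-05, 3.23333e-05 ms; sum = 0.0066488 ms.
Processing at 4 router(s): 4 × 1.3 ms = 5.2 ms.
End-to-end = 5.345 ms.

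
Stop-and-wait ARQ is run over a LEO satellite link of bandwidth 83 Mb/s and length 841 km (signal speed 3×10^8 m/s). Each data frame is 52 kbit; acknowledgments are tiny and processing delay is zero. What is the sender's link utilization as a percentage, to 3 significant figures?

10.1 %

t_tx = L/R = 52000/83000000 = 0.000626506 s.
t_prop = 841000/300000000 = 0.00280333 s; RTT = 0.00560667 s.
Cycle = t_tx + RTT = 0.00623317 s.
Utilization = t_tx / cycle = 0.000626506/0.00623317 = 10.1 %.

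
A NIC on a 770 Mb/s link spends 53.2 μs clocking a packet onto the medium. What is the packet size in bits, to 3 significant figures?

41000 bits

L = R × t_tx = 770000000 b/s × 5.32e-05 s = 40964 bits.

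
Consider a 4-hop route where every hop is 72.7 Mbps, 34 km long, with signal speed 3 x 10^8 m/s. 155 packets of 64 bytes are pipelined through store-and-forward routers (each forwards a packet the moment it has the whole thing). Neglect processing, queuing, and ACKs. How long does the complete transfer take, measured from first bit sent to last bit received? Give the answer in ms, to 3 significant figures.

1.57 ms

Per-hop transmission t_tx = L/R = 512/72700000 = 0.00704264 ms.
Per-hop propagation t_prop = 34000/300000000 = 0.113333 ms.
Pipeline fill: first packet needs 4·t_tx to clear all hops; remaining 154 packets each add one t_tx.
Total = (4+155-1)·t_tx + 4·t_prop = 158·0.00704264 + 4·0.113333 = 1.57 ms.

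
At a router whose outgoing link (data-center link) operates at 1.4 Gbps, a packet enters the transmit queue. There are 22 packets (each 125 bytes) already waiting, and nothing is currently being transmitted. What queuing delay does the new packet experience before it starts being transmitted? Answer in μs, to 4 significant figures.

15.71 μs

Each queued packet: L/R = 1000/1400000000 = 0.714286 μs.
22 queued → 15.7143 μs.
Queuing delay = 15.71 μs.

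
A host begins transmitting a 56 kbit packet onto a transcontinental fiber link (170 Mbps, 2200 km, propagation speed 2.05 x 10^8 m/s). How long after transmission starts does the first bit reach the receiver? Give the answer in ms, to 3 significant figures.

First bit experiences only propagation delay: d/s = 2200000/2.05e+08 = 10.7 ms.

10.7 ms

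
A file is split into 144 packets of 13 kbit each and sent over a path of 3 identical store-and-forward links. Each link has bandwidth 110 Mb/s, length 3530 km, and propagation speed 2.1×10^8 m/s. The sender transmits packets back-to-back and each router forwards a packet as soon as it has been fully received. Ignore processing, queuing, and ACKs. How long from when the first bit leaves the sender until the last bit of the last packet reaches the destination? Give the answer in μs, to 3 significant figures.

Per-hop transmission t_tx = L/R = 13000/110000000 = 118.182 μs.
Per-hop propagation t_prop = 3530000/210000000 = 16809.5 μs.
Pipeline fill: first packet needs 3·t_tx to clear all hops; remaining 143 packets each add one t_tx.
Total = (3+144-1)·t_tx + 3·t_prop = 146·118.182 + 3·16809.5 = 67700 μs.

67700 μs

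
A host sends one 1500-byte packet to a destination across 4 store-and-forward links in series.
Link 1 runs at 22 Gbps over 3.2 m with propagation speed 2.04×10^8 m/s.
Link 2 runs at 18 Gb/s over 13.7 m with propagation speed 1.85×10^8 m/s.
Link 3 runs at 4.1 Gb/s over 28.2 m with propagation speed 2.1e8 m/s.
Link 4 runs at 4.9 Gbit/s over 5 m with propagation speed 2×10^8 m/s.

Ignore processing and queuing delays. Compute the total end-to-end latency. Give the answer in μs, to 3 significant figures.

6.84 μs

L = 1500 × 8 = 12000 bits.
Transmission delays (L/R per hop): 0.545455, 0.666667, 2.92683, 2.44898 μs; sum = 6.58793 μs.
Propagation delays (d/s per hop): 0.0156863, 0.0740541, 0.134286, 0.025 μs; sum = 0.249026 μs.
End-to-end = 6.84 μs.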